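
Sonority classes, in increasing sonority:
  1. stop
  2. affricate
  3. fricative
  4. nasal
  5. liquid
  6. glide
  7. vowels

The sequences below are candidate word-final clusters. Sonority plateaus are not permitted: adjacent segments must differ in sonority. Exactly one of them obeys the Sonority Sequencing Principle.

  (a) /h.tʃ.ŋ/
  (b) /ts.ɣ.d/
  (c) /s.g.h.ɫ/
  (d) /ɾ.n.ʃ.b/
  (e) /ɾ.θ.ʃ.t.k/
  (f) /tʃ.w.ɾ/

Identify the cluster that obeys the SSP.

d

(a) 3-2-4 → violates
(b) 2-3-1 → violates
(c) 3-1-3-5 → violates
(d) 5-4-3-1 → obeys
(e) 5-3-3-1-1 → violates
(f) 2-6-5 → violates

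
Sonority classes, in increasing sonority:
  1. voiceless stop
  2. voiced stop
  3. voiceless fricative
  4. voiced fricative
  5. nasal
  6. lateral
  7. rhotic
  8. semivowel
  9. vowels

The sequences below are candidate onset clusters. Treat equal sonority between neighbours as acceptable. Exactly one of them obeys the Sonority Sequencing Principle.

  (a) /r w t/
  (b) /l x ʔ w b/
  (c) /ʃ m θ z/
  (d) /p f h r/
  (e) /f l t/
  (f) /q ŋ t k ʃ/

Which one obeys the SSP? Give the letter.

d

(a) 7-8-1 → violates
(b) 6-3-1-8-2 → violates
(c) 3-5-3-4 → violates
(d) 1-3-3-7 → obeys
(e) 3-6-1 → violates
(f) 1-5-1-1-3 → violates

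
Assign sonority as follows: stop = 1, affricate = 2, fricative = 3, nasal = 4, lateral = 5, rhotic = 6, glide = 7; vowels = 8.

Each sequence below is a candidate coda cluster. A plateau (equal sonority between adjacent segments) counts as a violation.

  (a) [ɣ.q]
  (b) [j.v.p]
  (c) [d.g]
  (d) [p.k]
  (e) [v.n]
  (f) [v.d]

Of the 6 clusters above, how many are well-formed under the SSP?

(a) [ɣ.q]: profile 3-1 — obeys.
(b) [j.v.p]: profile 7-3-1 — obeys.
(c) [d.g]: profile 1-1 — violates.
(d) [p.k]: profile 1-1 — violates.
(e) [v.n]: profile 3-4 — violates.
(f) [v.d]: profile 3-1 — obeys.

3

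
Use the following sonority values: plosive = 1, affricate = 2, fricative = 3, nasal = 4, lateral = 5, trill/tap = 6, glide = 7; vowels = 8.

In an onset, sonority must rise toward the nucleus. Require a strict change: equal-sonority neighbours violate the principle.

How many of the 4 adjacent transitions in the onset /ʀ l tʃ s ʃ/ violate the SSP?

/ʀ/: trill/tap = 6.
/l/: lateral = 5.
/tʃ/: affricate = 2.
/s/: fricative = 3.
/ʃ/: fricative = 3.
/ʀ/→/l/: 6→5 (does not rise) — violation.
/l/→/tʃ/: 5→2 (does not rise) — violation.
/tʃ/→/s/: 2→3 (rises) — ok.
/s/→/ʃ/: 3→3 (plateau) — violation.

3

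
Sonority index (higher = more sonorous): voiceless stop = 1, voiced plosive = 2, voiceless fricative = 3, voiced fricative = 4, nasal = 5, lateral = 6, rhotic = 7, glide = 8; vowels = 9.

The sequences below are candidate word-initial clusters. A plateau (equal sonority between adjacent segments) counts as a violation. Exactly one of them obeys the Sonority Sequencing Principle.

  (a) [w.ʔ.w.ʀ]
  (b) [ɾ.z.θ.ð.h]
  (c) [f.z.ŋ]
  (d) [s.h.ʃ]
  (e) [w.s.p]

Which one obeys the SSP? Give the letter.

(a) 8-1-8-7 → violates
(b) 7-4-3-4-3 → violates
(c) 3-4-5 → obeys
(d) 3-3-3 → violates
(e) 8-3-1 → violates

c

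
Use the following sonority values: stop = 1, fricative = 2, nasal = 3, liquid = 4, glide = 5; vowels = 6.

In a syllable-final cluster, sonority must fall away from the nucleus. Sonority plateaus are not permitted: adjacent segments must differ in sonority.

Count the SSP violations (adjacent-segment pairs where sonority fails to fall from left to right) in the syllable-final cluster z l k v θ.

/z/ is a fricative (sonority 2).
/l/ is a liquid (sonority 4).
/k/ is a stop (sonority 1).
/v/ is a fricative (sonority 2).
/θ/ is a fricative (sonority 2).
/z/→/l/: 2→4 (does not fall) — violation.
/l/→/k/: 4→1 (falls) — ok.
/k/→/v/: 1→2 (does not fall) — violation.
/v/→/θ/: 2→2 (plateau) — violation.

3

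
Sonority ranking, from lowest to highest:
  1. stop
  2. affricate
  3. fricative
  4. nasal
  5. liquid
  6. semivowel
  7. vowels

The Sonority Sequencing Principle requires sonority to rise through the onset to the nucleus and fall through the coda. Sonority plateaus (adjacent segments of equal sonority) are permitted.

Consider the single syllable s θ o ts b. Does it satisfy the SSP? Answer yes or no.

yes

Onset: /s/ is a fricative (sonority 3), /θ/ is a fricative (sonority 3); then the nucleus /o/ (sonority 7).
Onset profile 3-3-7 — rises to the nucleus.
Coda: /ts/ is an affricate (sonority 2), /b/ is a stop (sonority 1).
Coda profile 7-2-1 — falls from the nucleus.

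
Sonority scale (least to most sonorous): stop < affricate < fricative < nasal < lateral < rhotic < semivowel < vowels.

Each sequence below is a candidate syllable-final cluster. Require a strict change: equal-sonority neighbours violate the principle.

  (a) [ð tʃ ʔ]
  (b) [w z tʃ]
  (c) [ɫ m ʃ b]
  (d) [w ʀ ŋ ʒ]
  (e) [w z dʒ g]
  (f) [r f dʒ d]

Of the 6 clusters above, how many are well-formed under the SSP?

6

(a) 3-2-1 → obeys
(b) 7-3-2 → obeys
(c) 5-4-3-1 → obeys
(d) 7-6-4-3 → obeys
(e) 7-3-2-1 → obeys
(f) 6-3-2-1 → obeys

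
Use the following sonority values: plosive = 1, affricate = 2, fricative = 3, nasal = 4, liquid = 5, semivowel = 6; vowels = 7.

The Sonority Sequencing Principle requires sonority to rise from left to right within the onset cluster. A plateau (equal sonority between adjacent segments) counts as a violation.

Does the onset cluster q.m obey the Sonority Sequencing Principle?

/q/ — plosive, sonority 1.
/m/ — nasal, sonority 4.
The profile 1-4 strictly rises, so the onset cluster satisfies the SSP.

yes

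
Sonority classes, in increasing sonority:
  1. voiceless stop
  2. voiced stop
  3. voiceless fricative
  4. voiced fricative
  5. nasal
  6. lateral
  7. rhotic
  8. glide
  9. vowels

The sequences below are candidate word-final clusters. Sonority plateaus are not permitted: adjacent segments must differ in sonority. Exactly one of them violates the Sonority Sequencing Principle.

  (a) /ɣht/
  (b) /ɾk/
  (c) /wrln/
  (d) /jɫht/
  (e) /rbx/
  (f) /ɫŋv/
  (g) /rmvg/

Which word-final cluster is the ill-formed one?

(a) 4-3-1 → obeys
(b) 7-1 → obeys
(c) 8-7-6-5 → obeys
(d) 8-6-3-1 → obeys
(e) 7-2-3 → violates
(f) 6-5-4 → obeys
(g) 7-5-4-2 → obeys

e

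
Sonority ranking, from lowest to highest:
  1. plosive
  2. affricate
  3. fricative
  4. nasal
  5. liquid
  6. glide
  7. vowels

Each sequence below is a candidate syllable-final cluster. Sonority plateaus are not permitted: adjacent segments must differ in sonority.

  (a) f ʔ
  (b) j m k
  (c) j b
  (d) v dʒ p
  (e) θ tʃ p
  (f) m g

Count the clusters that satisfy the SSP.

(a) sonority 3-1: well-formed.
(b) sonority 6-4-1: well-formed.
(c) sonority 6-1: well-formed.
(d) sonority 3-2-1: well-formed.
(e) sonority 3-2-1: well-formed.
(f) sonority 4-1: well-formed.

6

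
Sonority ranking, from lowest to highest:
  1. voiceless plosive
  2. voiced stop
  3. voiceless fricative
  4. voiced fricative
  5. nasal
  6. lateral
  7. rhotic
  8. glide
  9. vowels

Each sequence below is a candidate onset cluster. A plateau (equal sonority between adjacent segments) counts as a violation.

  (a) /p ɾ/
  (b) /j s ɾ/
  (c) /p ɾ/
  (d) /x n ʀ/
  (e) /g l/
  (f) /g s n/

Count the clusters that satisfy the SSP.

5

(a) /p ɾ/: profile 1-7 — obeys.
(b) /j s ɾ/: profile 8-3-7 — violates.
(c) /p ɾ/: profile 1-7 — obeys.
(d) /x n ʀ/: profile 3-5-7 — obeys.
(e) /g l/: profile 2-6 — obeys.
(f) /g s n/: profile 2-3-5 — obeys.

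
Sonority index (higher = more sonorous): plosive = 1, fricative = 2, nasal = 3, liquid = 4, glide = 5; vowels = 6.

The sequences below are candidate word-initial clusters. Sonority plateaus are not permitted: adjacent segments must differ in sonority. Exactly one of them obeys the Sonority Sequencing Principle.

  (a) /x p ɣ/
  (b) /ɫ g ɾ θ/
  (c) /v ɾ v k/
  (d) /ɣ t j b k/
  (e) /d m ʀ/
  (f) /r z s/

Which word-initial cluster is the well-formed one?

(a) 2-1-2 → violates
(b) 4-1-4-2 → violates
(c) 2-4-2-1 → violates
(d) 2-1-5-1-1 → violates
(e) 1-3-4 → obeys
(f) 4-2-2 → violates

e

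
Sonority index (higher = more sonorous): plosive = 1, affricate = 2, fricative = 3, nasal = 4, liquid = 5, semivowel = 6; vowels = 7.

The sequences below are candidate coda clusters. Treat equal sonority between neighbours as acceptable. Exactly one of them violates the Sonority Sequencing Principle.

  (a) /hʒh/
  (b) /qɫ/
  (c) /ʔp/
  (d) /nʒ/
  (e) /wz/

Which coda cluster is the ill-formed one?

b

(a) 3-3-3 → obeys
(b) 1-5 → violates
(c) 1-1 → obeys
(d) 4-3 → obeys
(e) 6-3 → obeys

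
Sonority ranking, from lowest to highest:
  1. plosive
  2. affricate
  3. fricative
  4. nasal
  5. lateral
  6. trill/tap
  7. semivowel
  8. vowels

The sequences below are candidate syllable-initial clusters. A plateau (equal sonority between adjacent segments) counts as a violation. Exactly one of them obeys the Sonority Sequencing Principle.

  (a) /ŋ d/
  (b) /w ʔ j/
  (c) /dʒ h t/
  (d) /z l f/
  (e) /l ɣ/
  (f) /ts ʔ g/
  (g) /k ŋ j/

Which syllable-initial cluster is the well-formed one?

(a) sonority 4-1: ill-formed.
(b) sonority 7-1-7: ill-formed.
(c) sonority 2-3-1: ill-formed.
(d) sonority 3-5-3: ill-formed.
(e) sonority 5-3: ill-formed.
(f) sonority 2-1-1: ill-formed.
(g) sonority 1-4-7: well-formed.

g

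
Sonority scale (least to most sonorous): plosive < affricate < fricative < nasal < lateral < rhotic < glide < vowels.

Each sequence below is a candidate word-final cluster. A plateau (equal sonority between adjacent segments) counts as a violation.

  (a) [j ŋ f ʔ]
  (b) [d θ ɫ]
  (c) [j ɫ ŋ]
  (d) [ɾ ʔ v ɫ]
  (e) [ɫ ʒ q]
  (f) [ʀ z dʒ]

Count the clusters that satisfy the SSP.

(a) 7-4-3-1 → obeys
(b) 1-3-5 → violates
(c) 7-5-4 → obeys
(d) 6-1-3-5 → violates
(e) 5-3-1 → obeys
(f) 6-3-2 → obeys

4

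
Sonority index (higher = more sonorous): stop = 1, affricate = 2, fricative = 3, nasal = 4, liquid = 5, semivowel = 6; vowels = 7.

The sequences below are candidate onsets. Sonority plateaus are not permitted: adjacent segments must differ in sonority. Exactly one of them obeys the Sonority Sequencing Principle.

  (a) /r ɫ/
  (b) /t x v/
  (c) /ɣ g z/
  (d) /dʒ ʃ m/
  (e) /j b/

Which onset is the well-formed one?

d

(a) sonority 5-5: ill-formed.
(b) sonority 1-3-3: ill-formed.
(c) sonority 3-1-3: ill-formed.
(d) sonority 2-3-4: well-formed.
(e) sonority 6-1: ill-formed.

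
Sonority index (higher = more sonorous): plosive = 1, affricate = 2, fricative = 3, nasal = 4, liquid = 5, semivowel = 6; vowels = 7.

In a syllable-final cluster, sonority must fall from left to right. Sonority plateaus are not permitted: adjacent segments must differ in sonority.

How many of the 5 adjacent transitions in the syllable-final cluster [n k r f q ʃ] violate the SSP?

/n/: nasal = 4.
/k/: plosive = 1.
/r/: liquid = 5.
/f/: fricative = 3.
/q/: plosive = 1.
/ʃ/: fricative = 3.
/n/→/k/: 4→1 (falls) — ok.
/k/→/r/: 1→5 (does not fall) — violation.
/r/→/f/: 5→3 (falls) — ok.
/f/→/q/: 3→1 (falls) — ok.
/q/→/ʃ/: 1→3 (does not fall) — violation.

2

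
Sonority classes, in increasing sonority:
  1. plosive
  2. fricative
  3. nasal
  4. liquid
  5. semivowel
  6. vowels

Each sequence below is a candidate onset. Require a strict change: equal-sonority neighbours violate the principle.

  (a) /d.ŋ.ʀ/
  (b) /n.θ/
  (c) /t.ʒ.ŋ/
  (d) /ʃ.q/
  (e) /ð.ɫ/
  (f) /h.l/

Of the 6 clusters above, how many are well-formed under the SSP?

(a) /d.ŋ.ʀ/: profile 1-3-4 — obeys.
(b) /n.θ/: profile 3-2 — violates.
(c) /t.ʒ.ŋ/: profile 1-2-3 — obeys.
(d) /ʃ.q/: profile 2-1 — violates.
(e) /ð.ɫ/: profile 2-4 — obeys.
(f) /h.l/: profile 2-4 — obeys.

4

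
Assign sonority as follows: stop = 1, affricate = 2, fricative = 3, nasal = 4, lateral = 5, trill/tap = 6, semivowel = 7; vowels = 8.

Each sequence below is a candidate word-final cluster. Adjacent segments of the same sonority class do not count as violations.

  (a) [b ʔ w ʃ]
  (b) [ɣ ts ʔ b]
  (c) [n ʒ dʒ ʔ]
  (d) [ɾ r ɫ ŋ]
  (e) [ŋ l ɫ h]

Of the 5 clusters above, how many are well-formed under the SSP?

3

(a) 1-1-7-3 → violates
(b) 3-2-1-1 → obeys
(c) 4-3-2-1 → obeys
(d) 6-6-5-4 → obeys
(e) 4-5-5-3 → violates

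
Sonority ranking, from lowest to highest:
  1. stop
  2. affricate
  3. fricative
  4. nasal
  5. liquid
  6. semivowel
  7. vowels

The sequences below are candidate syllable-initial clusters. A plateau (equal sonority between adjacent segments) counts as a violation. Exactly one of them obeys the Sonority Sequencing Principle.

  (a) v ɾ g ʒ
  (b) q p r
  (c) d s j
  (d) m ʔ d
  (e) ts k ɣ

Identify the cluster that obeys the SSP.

c

(a) sonority 3-5-1-3: ill-formed.
(b) sonority 1-1-5: ill-formed.
(c) sonority 1-3-6: well-formed.
(d) sonority 4-1-1: ill-formed.
(e) sonority 2-1-3: ill-formed.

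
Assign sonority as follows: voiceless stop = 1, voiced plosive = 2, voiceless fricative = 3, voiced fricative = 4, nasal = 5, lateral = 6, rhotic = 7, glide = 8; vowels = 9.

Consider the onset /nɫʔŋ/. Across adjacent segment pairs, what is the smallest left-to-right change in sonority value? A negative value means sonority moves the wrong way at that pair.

/n/ is a nasal (sonority 5).
/ɫ/ is a lateral (sonority 6).
/ʔ/ is a voiceless stop (sonority 1).
/ŋ/ is a nasal (sonority 5).
/n/→/ɫ/: change +1.
/ɫ/→/ʔ/: change -5.
/ʔ/→/ŋ/: change +4.
Minimum = -5.

-5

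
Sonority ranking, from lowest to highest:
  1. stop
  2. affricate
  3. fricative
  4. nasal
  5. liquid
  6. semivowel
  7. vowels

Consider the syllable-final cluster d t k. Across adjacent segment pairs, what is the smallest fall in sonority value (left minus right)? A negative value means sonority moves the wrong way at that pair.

/d/ is a stop (sonority 1).
/t/ is a stop (sonority 1).
/k/ is a stop (sonority 1).
/d/→/t/: change +0.
/t/→/k/: change +0.
Minimum = 0.

0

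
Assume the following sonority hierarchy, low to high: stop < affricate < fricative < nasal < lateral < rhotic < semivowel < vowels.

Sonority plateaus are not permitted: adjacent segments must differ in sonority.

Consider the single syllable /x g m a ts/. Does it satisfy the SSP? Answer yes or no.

Onset: /x/ is a fricative (sonority 3), /g/ is a stop (sonority 1), /m/ is a nasal (sonority 4); then the nucleus /a/ (sonority 8).
Onset profile 3-1-4-8 — does not strictly rise throughout.
Coda: /ts/ is an affricate (sonority 2).
Coda profile 8-2 — falls from the nucleus.

no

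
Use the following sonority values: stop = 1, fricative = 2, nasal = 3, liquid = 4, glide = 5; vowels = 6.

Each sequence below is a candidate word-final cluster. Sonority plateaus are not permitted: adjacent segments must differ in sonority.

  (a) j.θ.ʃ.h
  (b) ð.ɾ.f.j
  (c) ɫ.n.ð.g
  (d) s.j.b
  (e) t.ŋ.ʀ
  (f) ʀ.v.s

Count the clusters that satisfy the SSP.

1

(a) sonority 5-2-2-2: ill-formed.
(b) sonority 2-4-2-5: ill-formed.
(c) sonority 4-3-2-1: well-formed.
(d) sonority 2-5-1: ill-formed.
(e) sonority 1-3-4: ill-formed.
(f) sonority 4-2-2: ill-formed.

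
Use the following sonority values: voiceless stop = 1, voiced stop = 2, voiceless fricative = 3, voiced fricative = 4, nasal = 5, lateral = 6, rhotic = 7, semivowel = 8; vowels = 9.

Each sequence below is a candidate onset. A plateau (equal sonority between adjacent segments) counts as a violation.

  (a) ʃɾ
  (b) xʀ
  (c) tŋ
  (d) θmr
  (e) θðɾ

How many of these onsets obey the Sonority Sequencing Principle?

(a) sonority 3-7: well-formed.
(b) sonority 3-7: well-formed.
(c) sonority 1-5: well-formed.
(d) sonority 3-5-7: well-formed.
(e) sonority 3-4-7: well-formed.

5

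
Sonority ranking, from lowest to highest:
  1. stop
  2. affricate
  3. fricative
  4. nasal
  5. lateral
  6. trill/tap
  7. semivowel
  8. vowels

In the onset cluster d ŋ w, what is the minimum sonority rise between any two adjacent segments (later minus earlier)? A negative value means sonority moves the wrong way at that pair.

/d/: stop = 1.
/ŋ/: nasal = 4.
/w/: semivowel = 7.
/d/→/ŋ/: change +3.
/ŋ/→/w/: change +3.
Minimum = 3.

3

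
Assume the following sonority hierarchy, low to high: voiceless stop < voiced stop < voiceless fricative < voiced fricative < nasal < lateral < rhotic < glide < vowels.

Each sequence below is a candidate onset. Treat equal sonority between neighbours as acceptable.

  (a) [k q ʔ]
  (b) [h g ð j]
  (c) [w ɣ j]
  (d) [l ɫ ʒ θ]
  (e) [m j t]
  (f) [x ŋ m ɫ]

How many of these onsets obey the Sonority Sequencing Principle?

2

(a) sonority 1-1-1: well-formed.
(b) sonority 3-2-4-8: ill-formed.
(c) sonority 8-4-8: ill-formed.
(d) sonority 6-6-4-3: ill-formed.
(e) sonority 5-8-1: ill-formed.
(f) sonority 3-5-5-6: well-formed.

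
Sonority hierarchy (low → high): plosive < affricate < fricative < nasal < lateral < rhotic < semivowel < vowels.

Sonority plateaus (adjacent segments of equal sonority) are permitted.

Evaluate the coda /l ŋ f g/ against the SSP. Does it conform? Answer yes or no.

/l/: lateral = 5.
/ŋ/: nasal = 4.
/f/: fricative = 3.
/g/: plosive = 1.
The profile 5-4-3-1 strictly falls, so the coda satisfies the SSP.

yes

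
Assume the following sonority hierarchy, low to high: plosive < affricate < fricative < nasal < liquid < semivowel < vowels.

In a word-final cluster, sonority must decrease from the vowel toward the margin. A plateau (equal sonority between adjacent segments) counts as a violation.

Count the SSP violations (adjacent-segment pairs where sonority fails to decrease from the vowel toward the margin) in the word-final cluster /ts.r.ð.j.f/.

2

/ts/ — affricate, sonority 2.
/r/ — liquid, sonority 5.
/ð/ — fricative, sonority 3.
/j/ — semivowel, sonority 6.
/f/ — fricative, sonority 3.
/ts/→/r/: 2→5 (does not fall) — violation.
/r/→/ð/: 5→3 (falls) — ok.
/ð/→/j/: 3→6 (does not fall) — violation.
/j/→/f/: 6→3 (falls) — ok.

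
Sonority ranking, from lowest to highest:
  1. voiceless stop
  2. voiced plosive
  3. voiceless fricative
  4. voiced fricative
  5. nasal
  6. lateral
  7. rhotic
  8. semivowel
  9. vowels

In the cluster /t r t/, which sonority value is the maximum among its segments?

/t/ — voiceless stop, sonority 1.
/r/ — rhotic, sonority 7.
/t/ — voiceless stop, sonority 1.
The maximum is 7.

7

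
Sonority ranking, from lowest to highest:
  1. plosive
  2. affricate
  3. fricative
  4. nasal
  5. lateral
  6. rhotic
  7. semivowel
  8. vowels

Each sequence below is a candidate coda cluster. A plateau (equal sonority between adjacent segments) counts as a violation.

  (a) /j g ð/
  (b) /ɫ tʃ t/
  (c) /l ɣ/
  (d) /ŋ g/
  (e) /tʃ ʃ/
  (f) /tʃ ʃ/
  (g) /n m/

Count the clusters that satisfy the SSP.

3

(a) 7-1-3 → violates
(b) 5-2-1 → obeys
(c) 5-3 → obeys
(d) 4-1 → obeys
(e) 2-3 → violates
(f) 2-3 → violates
(g) 4-4 → violates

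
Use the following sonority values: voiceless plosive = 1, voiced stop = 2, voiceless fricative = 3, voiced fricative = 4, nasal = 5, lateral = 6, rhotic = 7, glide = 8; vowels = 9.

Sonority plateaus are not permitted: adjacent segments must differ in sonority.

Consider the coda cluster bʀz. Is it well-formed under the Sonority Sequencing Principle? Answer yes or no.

/b/ is a voiced stop (sonority 2).
/ʀ/ is a rhotic (sonority 7).
/z/ is a voiced fricative (sonority 4).
The profile is 2-7-4. Between /b/ (2) and /ʀ/ (7) sonority does not fall, so the cluster violates the SSP.

no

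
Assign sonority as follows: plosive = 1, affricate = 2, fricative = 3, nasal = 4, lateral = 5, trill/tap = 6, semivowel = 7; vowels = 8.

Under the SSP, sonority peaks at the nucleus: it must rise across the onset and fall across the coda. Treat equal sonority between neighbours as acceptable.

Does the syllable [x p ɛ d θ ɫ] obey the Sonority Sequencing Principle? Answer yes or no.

Onset: /x/ is a fricative (sonority 3), /p/ is a plosive (sonority 1); then the nucleus /ɛ/ (sonority 8).
Onset profile 3-1-8 — does not rise throughout.
Coda: /d/ is a plosive (sonority 1), /θ/ is a fricative (sonority 3), /ɫ/ is a lateral (sonority 5).
Coda profile 8-1-3-5 — does not fall throughout.

no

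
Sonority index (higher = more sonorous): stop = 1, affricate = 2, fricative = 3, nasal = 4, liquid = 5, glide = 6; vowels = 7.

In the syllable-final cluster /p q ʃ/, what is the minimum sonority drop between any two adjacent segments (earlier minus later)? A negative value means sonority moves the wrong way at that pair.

/p/ is a stop (sonority 1).
/q/ is a stop (sonority 1).
/ʃ/ is a fricative (sonority 3).
/p/→/q/: change +0.
/q/→/ʃ/: change -2.
Minimum = -2.

-2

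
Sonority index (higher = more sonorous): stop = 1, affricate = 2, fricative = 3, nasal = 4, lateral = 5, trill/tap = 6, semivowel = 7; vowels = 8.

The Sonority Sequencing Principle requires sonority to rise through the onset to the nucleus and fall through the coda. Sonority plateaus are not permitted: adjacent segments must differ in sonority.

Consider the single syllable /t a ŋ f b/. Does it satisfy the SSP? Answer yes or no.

yes

Onset: /t/ is a stop (sonority 1); then the nucleus /a/ (sonority 8).
Onset profile 1-8 — rises to the nucleus.
Coda: /ŋ/ is a nasal (sonority 4), /f/ is a fricative (sonority 3), /b/ is a stop (sonority 1).
Coda profile 8-4-3-1 — falls from the nucleus.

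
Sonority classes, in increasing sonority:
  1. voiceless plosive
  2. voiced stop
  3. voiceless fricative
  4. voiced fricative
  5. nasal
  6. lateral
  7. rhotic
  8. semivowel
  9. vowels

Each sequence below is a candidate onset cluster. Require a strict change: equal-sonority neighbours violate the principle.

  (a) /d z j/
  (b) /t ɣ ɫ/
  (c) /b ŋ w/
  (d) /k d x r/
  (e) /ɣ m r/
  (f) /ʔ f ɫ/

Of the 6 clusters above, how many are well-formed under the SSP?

6

(a) sonority 2-4-8: well-formed.
(b) sonority 1-4-6: well-formed.
(c) sonority 2-5-8: well-formed.
(d) sonority 1-2-3-7: well-formed.
(e) sonority 4-5-7: well-formed.
(f) sonority 1-3-6: well-formed.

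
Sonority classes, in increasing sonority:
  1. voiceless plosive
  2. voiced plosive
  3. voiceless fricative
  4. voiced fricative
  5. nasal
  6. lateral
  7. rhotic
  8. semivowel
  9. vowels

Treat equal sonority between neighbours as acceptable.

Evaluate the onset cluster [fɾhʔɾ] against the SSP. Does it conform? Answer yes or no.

no

/f/: voiceless fricative = 3.
/ɾ/: rhotic = 7.
/h/: voiceless fricative = 3.
/ʔ/: voiceless plosive = 1.
/ɾ/: rhotic = 7.
The profile is 3-7-3-1-7. Between /ɾ/ (7) and /h/ (3) sonority does not rise, so the cluster violates the SSP.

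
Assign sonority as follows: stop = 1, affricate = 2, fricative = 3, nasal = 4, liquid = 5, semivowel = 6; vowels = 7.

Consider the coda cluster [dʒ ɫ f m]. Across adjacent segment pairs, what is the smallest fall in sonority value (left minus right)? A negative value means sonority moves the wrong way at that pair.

-3

/dʒ/ — affricate, sonority 2.
/ɫ/ — liquid, sonority 5.
/f/ — fricative, sonority 3.
/m/ — nasal, sonority 4.
/dʒ/→/ɫ/: change -3.
/ɫ/→/f/: change +2.
/f/→/m/: change -1.
Minimum = -3.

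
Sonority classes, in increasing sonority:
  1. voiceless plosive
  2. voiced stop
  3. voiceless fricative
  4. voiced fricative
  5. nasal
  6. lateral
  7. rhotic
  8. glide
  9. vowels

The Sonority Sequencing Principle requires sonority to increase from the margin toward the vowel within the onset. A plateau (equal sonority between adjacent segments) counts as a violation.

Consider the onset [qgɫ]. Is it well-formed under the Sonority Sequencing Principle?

yes

/q/ — voiceless plosive, sonority 1.
/g/ — voiced stop, sonority 2.
/ɫ/ — lateral, sonority 6.
The profile 1-2-6 strictly rises, so the onset satisfies the SSP.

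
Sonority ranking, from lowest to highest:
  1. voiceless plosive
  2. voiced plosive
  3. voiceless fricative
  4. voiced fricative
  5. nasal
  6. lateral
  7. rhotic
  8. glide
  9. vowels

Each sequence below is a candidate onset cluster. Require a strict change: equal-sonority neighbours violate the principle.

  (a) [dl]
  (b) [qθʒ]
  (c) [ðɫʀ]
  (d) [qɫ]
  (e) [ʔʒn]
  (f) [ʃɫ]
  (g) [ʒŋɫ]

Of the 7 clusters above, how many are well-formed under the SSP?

(a) sonority 2-6: well-formed.
(b) sonority 1-3-4: well-formed.
(c) sonority 4-6-7: well-formed.
(d) sonority 1-6: well-formed.
(e) sonority 1-4-5: well-formed.
(f) sonority 3-6: well-formed.
(g) sonority 4-5-6: well-formed.

7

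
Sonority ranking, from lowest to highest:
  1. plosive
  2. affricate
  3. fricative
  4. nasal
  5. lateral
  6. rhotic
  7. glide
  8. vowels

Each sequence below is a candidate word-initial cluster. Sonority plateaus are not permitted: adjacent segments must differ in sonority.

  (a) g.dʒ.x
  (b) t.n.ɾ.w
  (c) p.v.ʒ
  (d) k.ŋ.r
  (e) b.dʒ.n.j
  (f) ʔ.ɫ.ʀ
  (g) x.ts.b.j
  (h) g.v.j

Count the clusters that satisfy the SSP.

6

(a) g.dʒ.x: profile 1-2-3 — obeys.
(b) t.n.ɾ.w: profile 1-4-6-7 — obeys.
(c) p.v.ʒ: profile 1-3-3 — violates.
(d) k.ŋ.r: profile 1-4-6 — obeys.
(e) b.dʒ.n.j: profile 1-2-4-7 — obeys.
(f) ʔ.ɫ.ʀ: profile 1-5-6 — obeys.
(g) x.ts.b.j: profile 3-2-1-7 — violates.
(h) g.v.j: profile 1-3-7 — obeys.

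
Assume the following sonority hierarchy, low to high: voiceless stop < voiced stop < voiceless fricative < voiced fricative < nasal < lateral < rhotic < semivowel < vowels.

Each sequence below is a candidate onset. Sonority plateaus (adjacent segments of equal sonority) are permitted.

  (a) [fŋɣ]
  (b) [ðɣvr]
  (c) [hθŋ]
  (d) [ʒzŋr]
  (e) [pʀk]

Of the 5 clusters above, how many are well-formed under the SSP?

3

(a) 3-5-4 → violates
(b) 4-4-4-7 → obeys
(c) 3-3-5 → obeys
(d) 4-4-5-7 → obeys
(e) 1-7-1 → violates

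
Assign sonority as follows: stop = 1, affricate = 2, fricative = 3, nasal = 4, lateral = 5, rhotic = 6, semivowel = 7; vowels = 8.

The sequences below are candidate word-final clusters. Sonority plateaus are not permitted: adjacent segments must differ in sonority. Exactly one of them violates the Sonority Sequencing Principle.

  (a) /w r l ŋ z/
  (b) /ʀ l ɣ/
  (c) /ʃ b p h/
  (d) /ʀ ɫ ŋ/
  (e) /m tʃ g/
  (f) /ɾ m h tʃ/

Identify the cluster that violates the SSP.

(a) sonority 7-6-5-4-3: well-formed.
(b) sonority 6-5-3: well-formed.
(c) sonority 3-1-1-3: ill-formed.
(d) sonority 6-5-4: well-formed.
(e) sonority 4-2-1: well-formed.
(f) sonority 6-4-3-2: well-formed.

c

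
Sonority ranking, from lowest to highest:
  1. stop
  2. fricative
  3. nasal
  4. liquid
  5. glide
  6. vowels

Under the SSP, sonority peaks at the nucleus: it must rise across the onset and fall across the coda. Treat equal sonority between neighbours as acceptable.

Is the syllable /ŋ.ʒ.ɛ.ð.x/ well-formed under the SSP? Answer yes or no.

Onset: /ŋ/ is a nasal (sonority 3), /ʒ/ is a fricative (sonority 2); then the nucleus /ɛ/ (sonority 6).
Onset profile 3-2-6 — does not rise throughout.
Coda: /ð/ is a fricative (sonority 2), /x/ is a fricative (sonority 2).
Coda profile 6-2-2 — falls from the nucleus.

no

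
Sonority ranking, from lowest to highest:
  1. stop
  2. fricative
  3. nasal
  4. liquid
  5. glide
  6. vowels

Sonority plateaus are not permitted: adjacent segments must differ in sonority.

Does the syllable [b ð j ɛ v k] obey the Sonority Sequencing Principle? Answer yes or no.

Onset: /b/ is a stop (sonority 1), /ð/ is a fricative (sonority 2), /j/ is a glide (sonority 5); then the nucleus /ɛ/ (sonority 6).
Onset profile 1-2-5-6 — rises to the nucleus.
Coda: /v/ is a fricative (sonority 2), /k/ is a stop (sonority 1).
Coda profile 6-2-1 — falls from the nucleus.

yes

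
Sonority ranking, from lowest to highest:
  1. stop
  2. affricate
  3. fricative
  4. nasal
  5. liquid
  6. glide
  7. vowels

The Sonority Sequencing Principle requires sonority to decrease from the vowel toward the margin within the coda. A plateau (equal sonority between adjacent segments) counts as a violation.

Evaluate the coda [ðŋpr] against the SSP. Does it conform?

no

/ð/: fricative = 3.
/ŋ/: nasal = 4.
/p/: stop = 1.
/r/: liquid = 5.
The profile is 3-4-1-5. Between /ð/ (3) and /ŋ/ (4) sonority does not fall, so the cluster violates the SSP.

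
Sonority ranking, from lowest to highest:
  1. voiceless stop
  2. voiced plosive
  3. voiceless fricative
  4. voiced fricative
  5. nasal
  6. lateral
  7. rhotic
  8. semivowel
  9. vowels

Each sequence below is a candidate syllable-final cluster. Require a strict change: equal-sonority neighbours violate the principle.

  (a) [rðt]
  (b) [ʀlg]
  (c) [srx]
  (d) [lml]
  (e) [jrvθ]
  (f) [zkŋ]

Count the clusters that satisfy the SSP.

(a) sonority 7-4-1: well-formed.
(b) sonority 7-6-2: well-formed.
(c) sonority 3-7-3: ill-formed.
(d) sonority 6-5-6: ill-formed.
(e) sonority 8-7-4-3: well-formed.
(f) sonority 4-1-5: ill-formed.

3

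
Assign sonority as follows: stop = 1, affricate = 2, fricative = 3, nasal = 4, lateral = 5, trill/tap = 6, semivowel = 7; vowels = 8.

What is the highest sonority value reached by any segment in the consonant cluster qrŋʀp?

6

/q/ — stop, sonority 1.
/r/ — trill/tap, sonority 6.
/ŋ/ — nasal, sonority 4.
/ʀ/ — trill/tap, sonority 6.
/p/ — stop, sonority 1.
The maximum is 6.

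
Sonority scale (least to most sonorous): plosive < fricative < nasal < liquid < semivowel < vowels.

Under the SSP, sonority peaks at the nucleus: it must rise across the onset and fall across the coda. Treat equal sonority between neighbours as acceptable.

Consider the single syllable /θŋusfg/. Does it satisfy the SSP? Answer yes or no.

yes

Onset: /θ/ is a fricative (sonority 2), /ŋ/ is a nasal (sonority 3); then the nucleus /u/ (sonority 6).
Onset profile 2-3-6 — rises to the nucleus.
Coda: /s/ is a fricative (sonority 2), /f/ is a fricative (sonority 2), /g/ is a plosive (sonority 1).
Coda profile 6-2-2-1 — falls from the nucleus.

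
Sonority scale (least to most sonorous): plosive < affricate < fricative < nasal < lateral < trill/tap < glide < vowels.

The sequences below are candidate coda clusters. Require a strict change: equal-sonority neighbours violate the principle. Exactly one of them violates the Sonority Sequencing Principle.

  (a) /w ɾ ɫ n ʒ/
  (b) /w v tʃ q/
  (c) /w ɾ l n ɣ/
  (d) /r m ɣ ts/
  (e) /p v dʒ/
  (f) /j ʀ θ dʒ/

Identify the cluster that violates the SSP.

(a) /w ɾ ɫ n ʒ/: profile 7-6-5-4-3 — obeys.
(b) /w v tʃ q/: profile 7-3-2-1 — obeys.
(c) /w ɾ l n ɣ/: profile 7-6-5-4-3 — obeys.
(d) /r m ɣ ts/: profile 6-4-3-2 — obeys.
(e) /p v dʒ/: profile 1-3-2 — violates.
(f) /j ʀ θ dʒ/: profile 7-6-3-2 — obeys.

e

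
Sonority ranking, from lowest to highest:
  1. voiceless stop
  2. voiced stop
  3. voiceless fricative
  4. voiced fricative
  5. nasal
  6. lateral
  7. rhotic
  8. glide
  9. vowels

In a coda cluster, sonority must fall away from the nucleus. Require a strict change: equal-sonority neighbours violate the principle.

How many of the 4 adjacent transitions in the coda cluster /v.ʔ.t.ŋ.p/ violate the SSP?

2

/v/ — voiced fricative, sonority 4.
/ʔ/ — voiceless stop, sonority 1.
/t/ — voiceless stop, sonority 1.
/ŋ/ — nasal, sonority 5.
/p/ — voiceless stop, sonority 1.
/v/→/ʔ/: 4→1 (falls) — ok.
/ʔ/→/t/: 1→1 (plateau) — violation.
/t/→/ŋ/: 1→5 (does not fall) — violation.
/ŋ/→/p/: 5→1 (falls) — ok.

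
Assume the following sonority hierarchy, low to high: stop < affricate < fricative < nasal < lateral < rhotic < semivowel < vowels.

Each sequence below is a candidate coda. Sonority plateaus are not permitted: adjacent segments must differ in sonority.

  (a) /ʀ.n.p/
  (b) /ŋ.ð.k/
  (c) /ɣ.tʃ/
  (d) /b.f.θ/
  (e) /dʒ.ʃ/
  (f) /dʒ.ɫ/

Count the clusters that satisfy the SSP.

(a) sonority 6-4-1: well-formed.
(b) sonority 4-3-1: well-formed.
(c) sonority 3-2: well-formed.
(d) sonority 1-3-3: ill-formed.
(e) sonority 2-3: ill-formed.
(f) sonority 2-5: ill-formed.

3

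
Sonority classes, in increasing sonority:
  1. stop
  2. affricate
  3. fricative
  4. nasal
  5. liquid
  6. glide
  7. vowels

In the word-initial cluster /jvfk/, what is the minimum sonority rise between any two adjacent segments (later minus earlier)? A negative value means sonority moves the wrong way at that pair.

-3

/j/ — glide, sonority 6.
/v/ — fricative, sonority 3.
/f/ — fricative, sonority 3.
/k/ — stop, sonority 1.
/j/→/v/: change -3.
/v/→/f/: change +0.
/f/→/k/: change -2.
Minimum = -3.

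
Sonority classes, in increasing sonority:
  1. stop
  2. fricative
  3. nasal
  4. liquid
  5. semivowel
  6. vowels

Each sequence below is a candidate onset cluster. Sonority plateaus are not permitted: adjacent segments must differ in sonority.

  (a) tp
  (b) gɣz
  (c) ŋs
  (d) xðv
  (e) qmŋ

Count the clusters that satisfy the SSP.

(a) tp: profile 1-1 — violates.
(b) gɣz: profile 1-2-2 — violates.
(c) ŋs: profile 3-2 — violates.
(d) xðv: profile 2-2-2 — violates.
(e) qmŋ: profile 1-3-3 — violates.

0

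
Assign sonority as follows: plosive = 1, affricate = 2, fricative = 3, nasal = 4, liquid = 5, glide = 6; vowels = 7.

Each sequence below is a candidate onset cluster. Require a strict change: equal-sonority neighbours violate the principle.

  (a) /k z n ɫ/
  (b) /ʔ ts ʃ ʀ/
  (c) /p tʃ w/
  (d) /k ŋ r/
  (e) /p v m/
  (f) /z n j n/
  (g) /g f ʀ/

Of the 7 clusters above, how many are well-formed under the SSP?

(a) 1-3-4-5 → obeys
(b) 1-2-3-5 → obeys
(c) 1-2-6 → obeys
(d) 1-4-5 → obeys
(e) 1-3-4 → obeys
(f) 3-4-6-4 → violates
(g) 1-3-5 → obeys

6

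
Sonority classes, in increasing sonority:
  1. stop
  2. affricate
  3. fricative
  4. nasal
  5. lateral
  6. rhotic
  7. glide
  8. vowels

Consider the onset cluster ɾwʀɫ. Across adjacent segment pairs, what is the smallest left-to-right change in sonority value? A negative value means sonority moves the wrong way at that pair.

/ɾ/ — rhotic, sonority 6.
/w/ — glide, sonority 7.
/ʀ/ — rhotic, sonority 6.
/ɫ/ — lateral, sonority 5.
/ɾ/→/w/: change +1.
/w/→/ʀ/: change -1.
/ʀ/→/ɫ/: change -1.
Minimum = -1.

-1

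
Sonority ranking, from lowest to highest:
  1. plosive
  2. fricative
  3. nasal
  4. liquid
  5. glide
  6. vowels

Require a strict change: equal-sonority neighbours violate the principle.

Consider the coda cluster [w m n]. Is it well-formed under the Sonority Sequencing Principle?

no

/w/: glide = 5.
/m/: nasal = 3.
/n/: nasal = 3.
The profile is 5-3-3. Between /m/ (3) and /n/ (3) sonority does not fall, so the cluster violates the SSP.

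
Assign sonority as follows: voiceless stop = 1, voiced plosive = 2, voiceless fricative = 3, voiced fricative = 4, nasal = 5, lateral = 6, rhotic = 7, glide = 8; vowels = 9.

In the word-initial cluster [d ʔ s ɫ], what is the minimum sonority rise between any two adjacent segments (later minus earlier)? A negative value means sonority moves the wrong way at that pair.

/d/: voiced plosive = 2.
/ʔ/: voiceless stop = 1.
/s/: voiceless fricative = 3.
/ɫ/: lateral = 6.
/d/→/ʔ/: change -1.
/ʔ/→/s/: change +2.
/s/→/ɫ/: change +3.
Minimum = -1.

-1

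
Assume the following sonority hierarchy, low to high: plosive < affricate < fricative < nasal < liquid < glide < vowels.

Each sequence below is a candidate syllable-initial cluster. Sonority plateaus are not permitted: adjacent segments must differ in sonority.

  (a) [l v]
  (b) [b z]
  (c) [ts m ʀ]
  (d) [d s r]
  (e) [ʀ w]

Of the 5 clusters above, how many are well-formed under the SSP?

4

(a) sonority 5-3: ill-formed.
(b) sonority 1-3: well-formed.
(c) sonority 2-4-5: well-formed.
(d) sonority 1-3-5: well-formed.
(e) sonority 5-6: well-formed.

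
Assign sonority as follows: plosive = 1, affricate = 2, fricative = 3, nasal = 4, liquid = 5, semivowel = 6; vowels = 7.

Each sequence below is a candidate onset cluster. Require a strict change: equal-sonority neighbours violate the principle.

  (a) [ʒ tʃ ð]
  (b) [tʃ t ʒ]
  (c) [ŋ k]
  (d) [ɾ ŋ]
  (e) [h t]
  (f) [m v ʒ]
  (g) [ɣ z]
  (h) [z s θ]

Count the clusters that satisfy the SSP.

0

(a) [ʒ tʃ ð]: profile 3-2-3 — violates.
(b) [tʃ t ʒ]: profile 2-1-3 — violates.
(c) [ŋ k]: profile 4-1 — violates.
(d) [ɾ ŋ]: profile 5-4 — violates.
(e) [h t]: profile 3-1 — violates.
(f) [m v ʒ]: profile 4-3-3 — violates.
(g) [ɣ z]: profile 3-3 — violates.
(h) [z s θ]: profile 3-3-3 — violates.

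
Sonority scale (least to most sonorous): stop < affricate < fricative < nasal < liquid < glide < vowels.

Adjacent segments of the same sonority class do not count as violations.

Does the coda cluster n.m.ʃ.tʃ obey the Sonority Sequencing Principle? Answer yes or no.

yes

/n/ — nasal, sonority 4.
/m/ — nasal, sonority 4.
/ʃ/ — fricative, sonority 3.
/tʃ/ — affricate, sonority 2.
The profile 4-4-3-2 is non-increasing (plateaus allowed), so the coda cluster satisfies the SSP.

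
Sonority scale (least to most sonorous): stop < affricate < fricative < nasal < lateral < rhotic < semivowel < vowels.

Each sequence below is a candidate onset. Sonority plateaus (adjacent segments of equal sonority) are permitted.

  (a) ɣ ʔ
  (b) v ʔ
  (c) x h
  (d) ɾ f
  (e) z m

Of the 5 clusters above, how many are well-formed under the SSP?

2

(a) sonority 3-1: ill-formed.
(b) sonority 3-1: ill-formed.
(c) sonority 3-3: well-formed.
(d) sonority 6-3: ill-formed.
(e) sonority 3-4: well-formed.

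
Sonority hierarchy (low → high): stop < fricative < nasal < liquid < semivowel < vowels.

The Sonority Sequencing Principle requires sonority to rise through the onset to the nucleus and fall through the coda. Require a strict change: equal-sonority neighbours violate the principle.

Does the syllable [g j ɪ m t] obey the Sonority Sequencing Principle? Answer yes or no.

Onset: /g/ is a stop (sonority 1), /j/ is a semivowel (sonority 5); then the nucleus /ɪ/ (sonority 6).
Onset profile 1-5-6 — rises to the nucleus.
Coda: /m/ is a nasal (sonority 3), /t/ is a stop (sonority 1).
Coda profile 6-3-1 — falls from the nucleus.

yes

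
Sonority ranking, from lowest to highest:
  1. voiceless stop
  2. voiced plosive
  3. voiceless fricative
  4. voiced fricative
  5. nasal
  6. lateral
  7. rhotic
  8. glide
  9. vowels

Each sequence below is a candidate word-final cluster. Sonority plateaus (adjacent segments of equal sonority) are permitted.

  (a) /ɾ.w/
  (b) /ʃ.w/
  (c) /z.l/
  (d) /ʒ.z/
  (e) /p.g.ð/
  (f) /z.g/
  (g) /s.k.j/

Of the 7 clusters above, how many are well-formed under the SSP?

2

(a) sonority 7-8: ill-formed.
(b) sonority 3-8: ill-formed.
(c) sonority 4-6: ill-formed.
(d) sonority 4-4: well-formed.
(e) sonority 1-2-4: ill-formed.
(f) sonority 4-2: well-formed.
(g) sonority 3-1-8: ill-formed.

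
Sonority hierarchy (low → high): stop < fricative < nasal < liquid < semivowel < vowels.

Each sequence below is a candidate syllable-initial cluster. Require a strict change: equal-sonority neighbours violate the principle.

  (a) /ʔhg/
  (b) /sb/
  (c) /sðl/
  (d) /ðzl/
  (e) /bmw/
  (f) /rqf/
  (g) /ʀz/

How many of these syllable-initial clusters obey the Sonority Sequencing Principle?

1

(a) 1-2-1 → violates
(b) 2-1 → violates
(c) 2-2-4 → violates
(d) 2-2-4 → violates
(e) 1-3-5 → obeys
(f) 4-1-2 → violates
(g) 4-2 → violates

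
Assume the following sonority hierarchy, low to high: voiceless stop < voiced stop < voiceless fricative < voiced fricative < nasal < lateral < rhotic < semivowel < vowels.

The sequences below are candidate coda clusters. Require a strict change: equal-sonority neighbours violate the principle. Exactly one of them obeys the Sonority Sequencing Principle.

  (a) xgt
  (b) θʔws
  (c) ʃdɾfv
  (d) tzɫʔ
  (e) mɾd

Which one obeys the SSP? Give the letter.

a

(a) 3-2-1 → obeys
(b) 3-1-8-3 → violates
(c) 3-2-7-3-4 → violates
(d) 1-4-6-1 → violates
(e) 5-7-2 → violates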